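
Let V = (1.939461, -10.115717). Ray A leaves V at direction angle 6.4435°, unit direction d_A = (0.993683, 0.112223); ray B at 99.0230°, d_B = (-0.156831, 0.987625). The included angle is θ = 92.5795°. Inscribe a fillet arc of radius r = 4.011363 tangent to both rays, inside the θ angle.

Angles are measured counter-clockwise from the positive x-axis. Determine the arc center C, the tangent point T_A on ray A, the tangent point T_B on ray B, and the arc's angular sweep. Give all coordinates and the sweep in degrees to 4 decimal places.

bisector direction at 52.7333° = (0.605527,0.795825)
center distance |VC| = r/sin(θ/2) = 4.011363/sin(46.2897°) = 5.549421
C = V + |VC|·bis = (5.2998,-5.6993)
T_A = V + ((C−V)·d_A)·d_A = V + 3.8347·d_A = (5.7500,-9.6854)
T_B = V + ((C−V)·d_B)·d_B = V + 3.8347·d_B = (1.3381,-6.3285)
sweep = 180° − θ = 87.4205°

center=(5.2998,-5.6993) T_A=(5.7500,-9.6854) T_B=(1.3381,-6.3285) sweep=87.4205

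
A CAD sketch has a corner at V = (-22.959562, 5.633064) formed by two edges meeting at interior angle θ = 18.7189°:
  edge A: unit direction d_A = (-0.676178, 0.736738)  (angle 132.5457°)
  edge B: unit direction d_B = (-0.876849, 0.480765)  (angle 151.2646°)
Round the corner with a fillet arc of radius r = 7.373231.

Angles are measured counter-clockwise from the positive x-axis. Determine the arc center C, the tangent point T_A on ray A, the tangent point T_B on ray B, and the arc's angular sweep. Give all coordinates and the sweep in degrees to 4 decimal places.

bisector direction at 141.9052° = (-0.786990,0.616965)
center distance |VC| = r/sin(θ/2) = 7.373231/sin(9.3595°) = 45.338102
C = V + |VC|·bis = (-58.6402,33.6051)
T_A = V + ((C−V)·d_A)·d_A = V + 44.7345·d_A = (-53.2081,38.5907)
T_B = V + ((C−V)·d_B)·d_B = V + 44.7345·d_B = (-62.1850,27.1399)
sweep = 180° − θ = 161.2811°

center=(-58.6402,33.6051) T_A=(-53.2081,38.5907) T_B=(-62.1850,27.1399) sweep=161.2811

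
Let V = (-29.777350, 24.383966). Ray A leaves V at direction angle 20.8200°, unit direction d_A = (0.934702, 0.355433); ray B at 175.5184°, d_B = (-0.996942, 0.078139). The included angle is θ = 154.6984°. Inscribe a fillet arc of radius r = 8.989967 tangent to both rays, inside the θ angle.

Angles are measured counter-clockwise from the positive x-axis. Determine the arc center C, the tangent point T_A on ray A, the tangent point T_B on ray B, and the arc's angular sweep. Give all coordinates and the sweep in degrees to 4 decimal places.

center=(-31.0866,33.5041) T_A=(-27.8912,25.1012) T_B=(-31.7890,24.5416) sweep=25.3016

bisector direction at 98.1692° = (-0.142097,0.989853)
center distance |VC| = r/sin(θ/2) = 8.989967/sin(77.3492°) = 9.213647
C = V + |VC|·bis = (-31.0866,33.5041)
T_A = V + ((C−V)·d_A)·d_A = V + 2.0179·d_A = (-27.8912,25.1012)
T_B = V + ((C−V)·d_B)·d_B = V + 2.0179·d_B = (-31.7890,24.5416)
sweep = 180° − θ = 25.3016°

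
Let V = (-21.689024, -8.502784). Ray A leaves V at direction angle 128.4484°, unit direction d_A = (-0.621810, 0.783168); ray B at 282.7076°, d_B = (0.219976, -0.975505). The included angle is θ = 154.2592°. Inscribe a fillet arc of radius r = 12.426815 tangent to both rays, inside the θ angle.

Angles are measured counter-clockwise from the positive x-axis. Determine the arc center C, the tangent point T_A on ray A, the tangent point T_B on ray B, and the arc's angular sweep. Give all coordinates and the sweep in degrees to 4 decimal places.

center=(-33.1869,-14.0062) T_A=(-23.4546,-6.2791) T_B=(-21.0644,-11.2726) sweep=25.7408

bisector direction at 205.5780° = (-0.901998,-0.431739)
center distance |VC| = r/sin(θ/2) = 12.426815/sin(77.1296°) = 12.747067
C = V + |VC|·bis = (-33.1869,-14.0062)
T_A = V + ((C−V)·d_A)·d_A = V + 2.8394·d_A = (-23.4546,-6.2791)
T_B = V + ((C−V)·d_B)·d_B = V + 2.8394·d_B = (-21.0644,-11.2726)
sweep = 180° − θ = 25.7408°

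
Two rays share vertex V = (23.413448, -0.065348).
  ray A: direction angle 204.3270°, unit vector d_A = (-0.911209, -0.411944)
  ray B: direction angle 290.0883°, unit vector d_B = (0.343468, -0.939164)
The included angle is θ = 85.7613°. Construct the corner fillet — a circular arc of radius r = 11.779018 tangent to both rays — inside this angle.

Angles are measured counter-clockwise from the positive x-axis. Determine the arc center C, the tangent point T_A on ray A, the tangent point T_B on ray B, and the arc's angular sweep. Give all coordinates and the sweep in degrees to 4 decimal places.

center=(16.7077,-16.0237) T_A=(11.8554,-5.2906) T_B=(27.7701,-11.9780) sweep=94.2387

bisector direction at 247.2077° = (-0.387392,-0.921915)
center distance |VC| = r/sin(θ/2) = 11.779018/sin(42.8807°) = 17.310034
C = V + |VC|·bis = (16.7077,-16.0237)
T_A = V + ((C−V)·d_A)·d_A = V + 12.6843·d_A = (11.8554,-5.2906)
T_B = V + ((C−V)·d_B)·d_B = V + 12.6843·d_B = (27.7701,-11.9780)
sweep = 180° − θ = 94.2387°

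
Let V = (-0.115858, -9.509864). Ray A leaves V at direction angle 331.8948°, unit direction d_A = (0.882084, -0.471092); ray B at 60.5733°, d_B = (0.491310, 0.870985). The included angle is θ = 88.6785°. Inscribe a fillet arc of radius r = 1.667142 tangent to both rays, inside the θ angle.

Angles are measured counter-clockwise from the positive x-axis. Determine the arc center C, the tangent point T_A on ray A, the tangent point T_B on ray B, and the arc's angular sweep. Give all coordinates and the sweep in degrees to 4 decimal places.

center=(2.1744,-8.8430) T_A=(1.3890,-10.3136) T_B=(0.7223,-8.0239) sweep=91.3215

bisector direction at 16.2340° = (0.960128,0.279562)
center distance |VC| = r/sin(θ/2) = 1.667142/sin(44.3392°) = 2.385361
C = V + |VC|·bis = (2.1744,-8.8430)
T_A = V + ((C−V)·d_A)·d_A = V + 1.7060·d_A = (1.3890,-10.3136)
T_B = V + ((C−V)·d_B)·d_B = V + 1.7060·d_B = (0.7223,-8.0239)
sweep = 180° − θ = 91.3215°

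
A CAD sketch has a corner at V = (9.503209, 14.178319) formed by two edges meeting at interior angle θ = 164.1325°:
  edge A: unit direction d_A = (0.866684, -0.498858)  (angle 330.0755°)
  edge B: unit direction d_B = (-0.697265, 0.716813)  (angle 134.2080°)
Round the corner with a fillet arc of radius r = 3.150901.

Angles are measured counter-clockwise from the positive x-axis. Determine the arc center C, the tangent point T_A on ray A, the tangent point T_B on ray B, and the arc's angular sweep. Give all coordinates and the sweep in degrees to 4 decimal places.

center=(11.4556,16.6901) T_A=(9.8838,13.9593) T_B=(9.1970,14.4931) sweep=15.8675

bisector direction at 52.1418° = (0.613710,0.789531)
center distance |VC| = r/sin(θ/2) = 3.150901/sin(82.0662°) = 3.181352
C = V + |VC|·bis = (11.4556,16.6901)
T_A = V + ((C−V)·d_A)·d_A = V + 0.4391·d_A = (9.8838,13.9593)
T_B = V + ((C−V)·d_B)·d_B = V + 0.4391·d_B = (9.1970,14.4931)
sweep = 180° − θ = 15.8675°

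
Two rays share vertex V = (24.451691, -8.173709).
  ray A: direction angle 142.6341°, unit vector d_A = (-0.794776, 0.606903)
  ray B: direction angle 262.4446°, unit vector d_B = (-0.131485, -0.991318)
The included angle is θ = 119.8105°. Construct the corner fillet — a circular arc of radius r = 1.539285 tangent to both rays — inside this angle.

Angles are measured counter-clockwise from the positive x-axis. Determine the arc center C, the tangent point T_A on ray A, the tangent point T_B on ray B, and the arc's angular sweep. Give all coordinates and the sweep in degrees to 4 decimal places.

center=(22.8085,-8.8557) T_A=(23.7427,-7.6323) T_B=(24.3344,-9.0581) sweep=60.1895

bisector direction at 202.5393° = (-0.923616,-0.383318)
center distance |VC| = r/sin(θ/2) = 1.539285/sin(59.9053°) = 1.779114
C = V + |VC|·bis = (22.8085,-8.8557)
T_A = V + ((C−V)·d_A)·d_A = V + 0.8921·d_A = (23.7427,-7.6323)
T_B = V + ((C−V)·d_B)·d_B = V + 0.8921·d_B = (24.3344,-9.0581)
sweep = 180° − θ = 60.1895°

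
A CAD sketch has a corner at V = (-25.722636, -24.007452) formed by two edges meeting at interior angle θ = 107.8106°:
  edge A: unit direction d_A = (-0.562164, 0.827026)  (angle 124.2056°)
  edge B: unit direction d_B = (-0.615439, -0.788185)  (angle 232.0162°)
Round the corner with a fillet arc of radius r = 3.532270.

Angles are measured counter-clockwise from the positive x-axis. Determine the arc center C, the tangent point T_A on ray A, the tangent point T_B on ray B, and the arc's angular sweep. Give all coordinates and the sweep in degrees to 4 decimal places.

bisector direction at 178.1109° = (-0.999457,0.032965)
center distance |VC| = r/sin(θ/2) = 3.532270/sin(53.9053°) = 4.371381
C = V + |VC|·bis = (-30.0916,-23.8633)
T_A = V + ((C−V)·d_A)·d_A = V + 2.5753·d_A = (-27.1704,-21.8776)
T_B = V + ((C−V)·d_B)·d_B = V + 2.5753·d_B = (-27.3076,-26.0372)
sweep = 180° − θ = 72.1894°

center=(-30.0916,-23.8633) T_A=(-27.1704,-21.8776) T_B=(-27.3076,-26.0372) sweep=72.1894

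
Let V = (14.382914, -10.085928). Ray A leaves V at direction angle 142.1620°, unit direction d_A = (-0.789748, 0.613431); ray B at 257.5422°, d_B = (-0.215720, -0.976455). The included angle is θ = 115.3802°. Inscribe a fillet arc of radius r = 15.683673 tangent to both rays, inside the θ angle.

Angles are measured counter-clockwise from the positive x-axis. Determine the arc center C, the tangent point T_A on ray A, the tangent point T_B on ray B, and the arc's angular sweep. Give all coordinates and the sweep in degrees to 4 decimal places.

center=(-3.0711,-16.3877) T_A=(6.5497,-4.0016) T_B=(12.2433,-19.7710) sweep=64.6198

bisector direction at 199.8521° = (-0.940572,-0.339593)
center distance |VC| = r/sin(θ/2) = 15.683673/sin(57.6901°) = 18.556838
C = V + |VC|·bis = (-3.0711,-16.3877)
T_A = V + ((C−V)·d_A)·d_A = V + 9.9186·d_A = (6.5497,-4.0016)
T_B = V + ((C−V)·d_B)·d_B = V + 9.9186·d_B = (12.2433,-19.7710)
sweep = 180° − θ = 64.6198°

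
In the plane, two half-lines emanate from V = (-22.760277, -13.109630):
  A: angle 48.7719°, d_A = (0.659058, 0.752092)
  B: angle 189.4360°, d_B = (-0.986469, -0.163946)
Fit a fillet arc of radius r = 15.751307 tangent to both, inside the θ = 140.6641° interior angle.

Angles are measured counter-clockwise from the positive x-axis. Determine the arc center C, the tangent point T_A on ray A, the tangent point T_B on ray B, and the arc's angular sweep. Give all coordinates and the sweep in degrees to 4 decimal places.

center=(-30.8963,1.5056) T_A=(-19.0499,-8.8755) T_B=(-28.3139,-14.0326) sweep=39.3359

bisector direction at 119.1039° = (-0.486396,0.873739)
center distance |VC| = r/sin(θ/2) = 15.751307/sin(70.3320°) = 16.727189
C = V + |VC|·bis = (-30.8963,1.5056)
T_A = V + ((C−V)·d_A)·d_A = V + 5.6298·d_A = (-19.0499,-8.8755)
T_B = V + ((C−V)·d_B)·d_B = V + 5.6298·d_B = (-28.3139,-14.0326)
sweep = 180° − θ = 39.3359°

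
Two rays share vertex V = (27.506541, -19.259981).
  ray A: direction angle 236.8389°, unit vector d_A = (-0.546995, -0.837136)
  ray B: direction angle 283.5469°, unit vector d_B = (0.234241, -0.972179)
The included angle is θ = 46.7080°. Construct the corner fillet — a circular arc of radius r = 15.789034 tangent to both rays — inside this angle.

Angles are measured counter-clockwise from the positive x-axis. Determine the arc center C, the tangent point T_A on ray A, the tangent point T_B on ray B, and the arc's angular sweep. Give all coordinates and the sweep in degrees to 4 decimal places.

bisector direction at 260.1929° = (-0.170332,-0.985387)
center distance |VC| = r/sin(θ/2) = 15.789034/sin(23.3540°) = 39.829965
C = V + |VC|·bis = (20.7222,-58.5079)
T_A = V + ((C−V)·d_A)·d_A = V + 36.5668·d_A = (7.5047,-49.8714)
T_B = V + ((C−V)·d_B)·d_B = V + 36.5668·d_B = (36.0720,-54.8095)
sweep = 180° − θ = 133.2920°

center=(20.7222,-58.5079) T_A=(7.5047,-49.8714) T_B=(36.0720,-54.8095) sweep=133.2920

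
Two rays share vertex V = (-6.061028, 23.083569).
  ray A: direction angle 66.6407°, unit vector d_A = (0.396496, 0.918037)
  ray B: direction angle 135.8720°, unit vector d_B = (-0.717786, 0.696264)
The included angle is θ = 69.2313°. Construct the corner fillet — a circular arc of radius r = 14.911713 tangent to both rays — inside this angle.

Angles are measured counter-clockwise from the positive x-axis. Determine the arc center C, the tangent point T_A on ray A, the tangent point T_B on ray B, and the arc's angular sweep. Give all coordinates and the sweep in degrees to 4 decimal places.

center=(-11.1850,48.8285) T_A=(2.5045,42.9160) T_B=(-21.5675,38.1250) sweep=110.7687

bisector direction at 101.2564° = (-0.195199,0.980764)
center distance |VC| = r/sin(θ/2) = 14.911713/sin(34.6157°) = 26.249847
C = V + |VC|·bis = (-11.1850,48.8285)
T_A = V + ((C−V)·d_A)·d_A = V + 21.6031·d_A = (2.5045,42.9160)
T_B = V + ((C−V)·d_B)·d_B = V + 21.6031·d_B = (-21.5675,38.1250)
sweep = 180° − θ = 110.7687°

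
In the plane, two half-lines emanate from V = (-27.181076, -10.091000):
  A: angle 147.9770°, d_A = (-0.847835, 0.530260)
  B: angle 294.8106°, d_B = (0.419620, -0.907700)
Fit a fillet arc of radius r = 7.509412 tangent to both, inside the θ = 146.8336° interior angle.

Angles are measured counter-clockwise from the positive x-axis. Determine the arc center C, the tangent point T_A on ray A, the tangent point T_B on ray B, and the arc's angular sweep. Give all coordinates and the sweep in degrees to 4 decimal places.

center=(-33.0590,-15.2719) T_A=(-29.0771,-8.9052) T_B=(-26.2427,-12.1208) sweep=33.1664

bisector direction at 221.3938° = (-0.750183,-0.661231)
center distance |VC| = r/sin(θ/2) = 7.509412/sin(73.4168°) = 7.835312
C = V + |VC|·bis = (-33.0590,-15.2719)
T_A = V + ((C−V)·d_A)·d_A = V + 2.2363·d_A = (-29.0771,-8.9052)
T_B = V + ((C−V)·d_B)·d_B = V + 2.2363·d_B = (-26.2427,-12.1208)
sweep = 180° − θ = 33.1664°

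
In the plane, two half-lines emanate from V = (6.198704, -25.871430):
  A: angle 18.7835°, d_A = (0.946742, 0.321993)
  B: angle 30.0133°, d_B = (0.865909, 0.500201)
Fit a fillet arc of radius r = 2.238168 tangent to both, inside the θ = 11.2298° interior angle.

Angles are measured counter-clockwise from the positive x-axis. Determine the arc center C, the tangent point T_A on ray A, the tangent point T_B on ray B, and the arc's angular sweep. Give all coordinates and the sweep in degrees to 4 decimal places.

center=(27.0312,-16.4221) T_A=(27.7519,-18.5411) T_B=(25.9117,-14.4840) sweep=168.7702

bisector direction at 24.3984° = (0.910695,0.413079)
center distance |VC| = r/sin(θ/2) = 2.238168/sin(5.6149°) = 22.875398
C = V + |VC|·bis = (27.0312,-16.4221)
T_A = V + ((C−V)·d_A)·d_A = V + 22.7656·d_A = (27.7519,-18.5411)
T_B = V + ((C−V)·d_B)·d_B = V + 22.7656·d_B = (25.9117,-14.4840)
sweep = 180° − θ = 168.7702°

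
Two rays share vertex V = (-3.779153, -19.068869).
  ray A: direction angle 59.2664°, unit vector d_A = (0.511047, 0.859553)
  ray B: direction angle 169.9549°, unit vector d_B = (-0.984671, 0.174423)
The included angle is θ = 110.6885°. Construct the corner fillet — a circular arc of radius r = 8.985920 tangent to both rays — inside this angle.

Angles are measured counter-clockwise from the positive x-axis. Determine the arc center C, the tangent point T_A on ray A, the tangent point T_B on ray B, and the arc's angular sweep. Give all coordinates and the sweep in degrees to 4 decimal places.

bisector direction at 114.6107° = (-0.416450,0.909159)
center distance |VC| = r/sin(θ/2) = 8.985920/sin(55.3443°) = 10.924022
C = V + |VC|·bis = (-8.3285,-9.1372)
T_A = V + ((C−V)·d_A)·d_A = V + 6.2119·d_A = (-0.6046,-13.7294)
T_B = V + ((C−V)·d_B)·d_B = V + 6.2119·d_B = (-9.8958,-17.9854)
sweep = 180° − θ = 69.3115°

center=(-8.3285,-9.1372) T_A=(-0.6046,-13.7294) T_B=(-9.8958,-17.9854) sweep=69.3115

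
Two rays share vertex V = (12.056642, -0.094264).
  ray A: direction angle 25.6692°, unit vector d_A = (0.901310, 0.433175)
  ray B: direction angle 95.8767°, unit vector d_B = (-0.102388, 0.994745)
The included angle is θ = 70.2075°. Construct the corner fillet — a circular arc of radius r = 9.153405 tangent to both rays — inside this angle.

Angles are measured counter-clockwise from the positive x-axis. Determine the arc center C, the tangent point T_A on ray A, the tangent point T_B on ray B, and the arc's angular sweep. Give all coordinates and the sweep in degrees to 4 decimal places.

center=(19.8286,13.7967) T_A=(23.7937,5.5466) T_B=(10.7233,12.8595) sweep=109.7925

bisector direction at 60.7729° = (0.488272,0.872692)
center distance |VC| = r/sin(θ/2) = 9.153405/sin(35.1037°) = 15.917338
C = V + |VC|·bis = (19.8286,13.7967)
T_A = V + ((C−V)·d_A)·d_A = V + 13.0222·d_A = (23.7937,5.5466)
T_B = V + ((C−V)·d_B)·d_B = V + 13.0222·d_B = (10.7233,12.8595)
sweep = 180° − θ = 109.7925°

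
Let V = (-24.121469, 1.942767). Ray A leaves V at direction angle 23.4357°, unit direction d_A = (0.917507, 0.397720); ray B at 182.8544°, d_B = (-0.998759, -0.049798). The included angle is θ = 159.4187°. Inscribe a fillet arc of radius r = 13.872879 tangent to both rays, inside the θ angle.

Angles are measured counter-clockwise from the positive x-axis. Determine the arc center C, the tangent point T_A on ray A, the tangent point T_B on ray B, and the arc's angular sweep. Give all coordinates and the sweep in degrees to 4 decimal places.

center=(-27.3280,15.6730) T_A=(-21.8105,2.9445) T_B=(-26.6371,1.8173) sweep=20.5813

bisector direction at 103.1450° = (-0.227417,0.973797)
center distance |VC| = r/sin(θ/2) = 13.872879/sin(79.7094°) = 14.099684
C = V + |VC|·bis = (-27.3280,15.6730)
T_A = V + ((C−V)·d_A)·d_A = V + 2.5188·d_A = (-21.8105,2.9445)
T_B = V + ((C−V)·d_B)·d_B = V + 2.5188·d_B = (-26.6371,1.8173)
sweep = 180° − θ = 20.5813°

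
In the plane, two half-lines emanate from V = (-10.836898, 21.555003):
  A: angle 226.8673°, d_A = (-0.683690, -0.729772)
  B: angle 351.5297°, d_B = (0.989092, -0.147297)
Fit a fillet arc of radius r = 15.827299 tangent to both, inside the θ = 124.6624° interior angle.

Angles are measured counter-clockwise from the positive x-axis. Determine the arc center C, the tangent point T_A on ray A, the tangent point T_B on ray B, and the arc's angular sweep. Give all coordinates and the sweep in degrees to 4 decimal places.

center=(-4.9602,4.6780) T_A=(-16.5105,15.4990) T_B=(-2.6289,20.3327) sweep=55.3376

bisector direction at 289.1985° = (0.328842,-0.944385)
center distance |VC| = r/sin(θ/2) = 15.827299/sin(62.3312°) = 17.870896
C = V + |VC|·bis = (-4.9602,4.6780)
T_A = V + ((C−V)·d_A)·d_A = V + 8.2985·d_A = (-16.5105,15.4990)
T_B = V + ((C−V)·d_B)·d_B = V + 8.2985·d_B = (-2.6289,20.3327)
sweep = 180° − θ = 55.3376°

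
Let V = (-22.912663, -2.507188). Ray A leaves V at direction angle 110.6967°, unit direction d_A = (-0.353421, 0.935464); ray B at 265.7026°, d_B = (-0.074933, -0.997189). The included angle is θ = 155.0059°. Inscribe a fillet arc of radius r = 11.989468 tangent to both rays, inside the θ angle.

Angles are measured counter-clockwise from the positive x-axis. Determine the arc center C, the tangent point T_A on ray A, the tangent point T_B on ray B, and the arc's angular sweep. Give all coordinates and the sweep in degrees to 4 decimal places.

bisector direction at 188.1997° = (-0.989777,-0.142623)
center distance |VC| = r/sin(θ/2) = 11.989468/sin(77.5029°) = 12.280426
C = V + |VC|·bis = (-35.0675,-4.2587)
T_A = V + ((C−V)·d_A)·d_A = V + 2.6574·d_A = (-23.8518,-0.0213)
T_B = V + ((C−V)·d_B)·d_B = V + 2.6574·d_B = (-23.1118,-5.1571)
sweep = 180° − θ = 24.9941°

center=(-35.0675,-4.2587) T_A=(-23.8518,-0.0213) T_B=(-23.1118,-5.1571) sweep=24.9941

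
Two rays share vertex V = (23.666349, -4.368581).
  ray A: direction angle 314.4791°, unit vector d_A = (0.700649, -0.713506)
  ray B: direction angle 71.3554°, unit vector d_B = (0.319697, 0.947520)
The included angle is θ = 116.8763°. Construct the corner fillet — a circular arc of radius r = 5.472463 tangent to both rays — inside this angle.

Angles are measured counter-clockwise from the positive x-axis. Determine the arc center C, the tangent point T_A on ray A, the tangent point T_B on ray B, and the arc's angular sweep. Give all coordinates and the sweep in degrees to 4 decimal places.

bisector direction at 12.9173° = (0.974694,0.223544)
center distance |VC| = r/sin(θ/2) = 5.472463/sin(58.4382°) = 6.422508
C = V + |VC|·bis = (29.9263,-2.9329)
T_A = V + ((C−V)·d_A)·d_A = V + 3.3617·d_A = (26.0217,-6.7671)
T_B = V + ((C−V)·d_B)·d_B = V + 3.3617·d_B = (24.7411,-1.1833)
sweep = 180° − θ = 63.1237°

center=(29.9263,-2.9329) T_A=(26.0217,-6.7671) T_B=(24.7411,-1.1833) sweep=63.1237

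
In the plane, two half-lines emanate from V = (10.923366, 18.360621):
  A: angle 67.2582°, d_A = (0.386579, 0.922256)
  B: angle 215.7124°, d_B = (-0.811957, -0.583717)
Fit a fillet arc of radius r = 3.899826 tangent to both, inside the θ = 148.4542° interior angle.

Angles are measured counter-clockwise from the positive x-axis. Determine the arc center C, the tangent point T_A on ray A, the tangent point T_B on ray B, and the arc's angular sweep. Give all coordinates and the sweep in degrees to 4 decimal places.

bisector direction at 141.4853° = (-0.782448,0.622715)
center distance |VC| = r/sin(θ/2) = 3.899826/sin(74.2271°) = 4.052413
C = V + |VC|·bis = (7.7526,20.8841)
T_A = V + ((C−V)·d_A)·d_A = V + 1.1015·d_A = (11.3492,19.3765)
T_B = V + ((C−V)·d_B)·d_B = V + 1.1015·d_B = (10.0290,17.7176)
sweep = 180° − θ = 31.5458°

center=(7.7526,20.8841) T_A=(11.3492,19.3765) T_B=(10.0290,17.7176) sweep=31.5458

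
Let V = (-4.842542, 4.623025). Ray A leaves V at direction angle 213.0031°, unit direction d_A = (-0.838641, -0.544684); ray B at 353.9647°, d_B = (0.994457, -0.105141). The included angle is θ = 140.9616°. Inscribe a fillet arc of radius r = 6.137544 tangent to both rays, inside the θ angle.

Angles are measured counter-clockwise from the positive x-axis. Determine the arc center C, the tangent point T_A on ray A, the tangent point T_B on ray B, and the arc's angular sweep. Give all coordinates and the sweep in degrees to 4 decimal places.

bisector direction at 283.4839° = (0.233172,-0.972435)
center distance |VC| = r/sin(θ/2) = 6.137544/sin(70.4808°) = 6.511779
C = V + |VC|·bis = (-3.3242,-1.7093)
T_A = V + ((C−V)·d_A)·d_A = V + 2.1757·d_A = (-6.6672,3.4379)
T_B = V + ((C−V)·d_B)·d_B = V + 2.1757·d_B = (-2.6789,4.3943)
sweep = 180° − θ = 39.0384°

center=(-3.3242,-1.7093) T_A=(-6.6672,3.4379) T_B=(-2.6789,4.3943) sweep=39.0384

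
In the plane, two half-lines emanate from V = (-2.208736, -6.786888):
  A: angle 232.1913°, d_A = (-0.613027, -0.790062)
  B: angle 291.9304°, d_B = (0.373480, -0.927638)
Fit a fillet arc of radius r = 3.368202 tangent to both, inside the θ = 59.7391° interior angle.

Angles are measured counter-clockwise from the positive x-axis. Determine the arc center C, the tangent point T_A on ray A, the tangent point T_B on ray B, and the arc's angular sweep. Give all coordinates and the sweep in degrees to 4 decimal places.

center=(-3.1429,-13.4852) T_A=(-5.8040,-11.4204) T_B=(-0.0184,-12.2272) sweep=120.2609

bisector direction at 262.0609° = (-0.138121,-0.990415)
center distance |VC| = r/sin(θ/2) = 3.368202/sin(29.8696°) = 6.763092
C = V + |VC|·bis = (-3.1429,-13.4852)
T_A = V + ((C−V)·d_A)·d_A = V + 5.8647·d_A = (-5.8040,-11.4204)
T_B = V + ((C−V)·d_B)·d_B = V + 5.8647·d_B = (-0.0184,-12.2272)
sweep = 180° − θ = 120.2609°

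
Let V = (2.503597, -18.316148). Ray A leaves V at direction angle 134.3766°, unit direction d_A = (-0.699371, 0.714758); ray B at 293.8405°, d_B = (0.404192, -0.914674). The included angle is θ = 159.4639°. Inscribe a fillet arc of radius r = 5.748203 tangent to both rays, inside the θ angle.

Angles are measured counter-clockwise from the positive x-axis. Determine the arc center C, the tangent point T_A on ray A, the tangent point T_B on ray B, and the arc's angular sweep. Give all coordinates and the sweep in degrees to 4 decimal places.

bisector direction at 214.1086° = (-0.827977,-0.560763)
center distance |VC| = r/sin(θ/2) = 5.748203/sin(79.7319°) = 5.841761
C = V + |VC|·bis = (-2.3332,-21.5920)
T_A = V + ((C−V)·d_A)·d_A = V + 1.0413·d_A = (1.7753,-17.5719)
T_B = V + ((C−V)·d_B)·d_B = V + 1.0413·d_B = (2.9245,-19.2686)
sweep = 180° − θ = 20.5361°

center=(-2.3332,-21.5920) T_A=(1.7753,-17.5719) T_B=(2.9245,-19.2686) sweep=20.5361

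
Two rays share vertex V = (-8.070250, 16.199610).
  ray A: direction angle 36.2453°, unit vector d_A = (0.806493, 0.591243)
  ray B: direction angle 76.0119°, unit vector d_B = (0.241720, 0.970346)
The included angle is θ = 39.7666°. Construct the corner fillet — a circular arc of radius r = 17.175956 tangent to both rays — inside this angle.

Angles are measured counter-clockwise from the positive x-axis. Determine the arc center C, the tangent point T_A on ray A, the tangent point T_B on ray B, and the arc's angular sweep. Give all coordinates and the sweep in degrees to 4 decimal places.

bisector direction at 56.1286° = (0.557331,0.830291)
center distance |VC| = r/sin(θ/2) = 17.175956/sin(19.8833°) = 50.501852
C = V + |VC|·bis = (20.0760,58.1308)
T_A = V + ((C−V)·d_A)·d_A = V + 47.4913·d_A = (30.2312,44.2785)
T_B = V + ((C−V)·d_B)·d_B = V + 47.4913·d_B = (3.4094,62.2826)
sweep = 180° − θ = 140.2334°

center=(20.0760,58.1308) T_A=(30.2312,44.2785) T_B=(3.4094,62.2826) sweep=140.2334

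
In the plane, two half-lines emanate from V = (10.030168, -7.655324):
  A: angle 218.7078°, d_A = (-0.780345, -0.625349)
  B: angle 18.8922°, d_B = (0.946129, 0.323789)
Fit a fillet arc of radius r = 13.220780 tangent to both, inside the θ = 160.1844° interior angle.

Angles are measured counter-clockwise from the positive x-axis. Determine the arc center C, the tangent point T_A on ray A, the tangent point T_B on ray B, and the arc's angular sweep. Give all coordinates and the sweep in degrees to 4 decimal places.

center=(16.4958,-19.4162) T_A=(8.2282,-9.0994) T_B=(12.2150,-6.9076) sweep=19.8156

bisector direction at 298.8000° = (0.481754,-0.876307)
center distance |VC| = r/sin(θ/2) = 13.220780/sin(80.0922°) = 13.420941
C = V + |VC|·bis = (16.4958,-19.4162)
T_A = V + ((C−V)·d_A)·d_A = V + 2.3093·d_A = (8.2282,-9.0994)
T_B = V + ((C−V)·d_B)·d_B = V + 2.3093·d_B = (12.2150,-6.9076)
sweep = 180° − θ = 19.8156°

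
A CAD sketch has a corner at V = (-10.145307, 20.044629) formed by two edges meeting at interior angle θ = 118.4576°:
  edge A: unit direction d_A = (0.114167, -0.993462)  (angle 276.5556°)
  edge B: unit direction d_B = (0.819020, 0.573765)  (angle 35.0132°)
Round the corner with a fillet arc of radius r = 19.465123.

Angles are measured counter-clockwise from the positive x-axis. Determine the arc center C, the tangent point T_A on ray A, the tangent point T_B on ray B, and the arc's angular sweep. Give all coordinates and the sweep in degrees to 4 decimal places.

center=(10.5158,10.7524) T_A=(-8.8221,8.5301) T_B=(-0.6526,26.6947) sweep=61.5424

bisector direction at 335.7844° = (0.912008,-0.410171)
center distance |VC| = r/sin(θ/2) = 19.465123/sin(59.2288°) = 22.654486
C = V + |VC|·bis = (10.5158,10.7524)
T_A = V + ((C−V)·d_A)·d_A = V + 11.5903·d_A = (-8.8221,8.5301)
T_B = V + ((C−V)·d_B)·d_B = V + 11.5903·d_B = (-0.6526,26.6947)
sweep = 180° − θ = 61.5424°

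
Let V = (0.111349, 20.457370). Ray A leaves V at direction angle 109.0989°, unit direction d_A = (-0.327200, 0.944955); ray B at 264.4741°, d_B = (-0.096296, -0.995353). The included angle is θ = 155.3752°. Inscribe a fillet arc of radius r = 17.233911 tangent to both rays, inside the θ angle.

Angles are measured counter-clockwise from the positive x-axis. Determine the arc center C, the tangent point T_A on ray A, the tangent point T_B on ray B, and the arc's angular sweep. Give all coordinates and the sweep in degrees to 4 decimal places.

center=(-17.4047,18.3729) T_A=(-1.1194,24.0118) T_B=(-0.2509,16.7133) sweep=24.6248

bisector direction at 186.7865° = (-0.992993,-0.118170)
center distance |VC| = r/sin(θ/2) = 17.233911/sin(77.6876°) = 17.639632
C = V + |VC|·bis = (-17.4047,18.3729)
T_A = V + ((C−V)·d_A)·d_A = V + 3.7615·d_A = (-1.1194,24.0118)
T_B = V + ((C−V)·d_B)·d_B = V + 3.7615·d_B = (-0.2509,16.7133)
sweep = 180° − θ = 24.6248°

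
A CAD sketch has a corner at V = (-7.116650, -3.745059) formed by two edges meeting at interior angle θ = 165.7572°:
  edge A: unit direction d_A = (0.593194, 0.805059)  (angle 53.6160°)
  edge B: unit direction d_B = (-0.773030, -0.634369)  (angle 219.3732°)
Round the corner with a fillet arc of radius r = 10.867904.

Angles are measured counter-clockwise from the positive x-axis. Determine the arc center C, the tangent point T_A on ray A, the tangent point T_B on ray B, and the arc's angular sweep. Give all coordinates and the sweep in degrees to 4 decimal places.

bisector direction at 136.4946° = (-0.725309,0.688423)
center distance |VC| = r/sin(θ/2) = 10.867904/sin(82.8786°) = 10.952394
C = V + |VC|·bis = (-15.0605,3.7948)
T_A = V + ((C−V)·d_A)·d_A = V + 1.3578·d_A = (-6.3112,-2.6520)
T_B = V + ((C−V)·d_B)·d_B = V + 1.3578·d_B = (-8.1663,-4.6064)
sweep = 180° − θ = 14.2428°

center=(-15.0605,3.7948) T_A=(-6.3112,-2.6520) T_B=(-8.1663,-4.6064) sweep=14.2428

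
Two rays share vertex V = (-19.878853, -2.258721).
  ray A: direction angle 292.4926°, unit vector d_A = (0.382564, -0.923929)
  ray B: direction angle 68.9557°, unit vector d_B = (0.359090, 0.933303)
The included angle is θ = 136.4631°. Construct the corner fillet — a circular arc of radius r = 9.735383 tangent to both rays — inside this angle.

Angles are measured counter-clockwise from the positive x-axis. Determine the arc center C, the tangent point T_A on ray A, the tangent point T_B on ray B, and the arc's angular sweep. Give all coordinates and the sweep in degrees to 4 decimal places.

bisector direction at 0.7241° = (0.999920,0.012638)
center distance |VC| = r/sin(θ/2) = 9.735383/sin(68.2315°) = 10.482918
C = V + |VC|·bis = (-9.3968,-2.1262)
T_A = V + ((C−V)·d_A)·d_A = V + 3.8877·d_A = (-18.3916,-5.8506)
T_B = V + ((C−V)·d_B)·d_B = V + 3.8877·d_B = (-18.4828,1.3696)
sweep = 180° − θ = 43.5369°

center=(-9.3968,-2.1262) T_A=(-18.3916,-5.8506) T_B=(-18.4828,1.3696) sweep=43.5369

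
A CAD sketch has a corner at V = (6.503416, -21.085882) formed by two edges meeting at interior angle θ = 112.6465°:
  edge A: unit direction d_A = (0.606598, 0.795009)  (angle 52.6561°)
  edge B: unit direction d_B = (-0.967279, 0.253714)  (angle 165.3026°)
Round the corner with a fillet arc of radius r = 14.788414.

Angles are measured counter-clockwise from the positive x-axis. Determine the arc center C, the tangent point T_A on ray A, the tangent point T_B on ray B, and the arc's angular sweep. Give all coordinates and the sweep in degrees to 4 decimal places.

bisector direction at 108.9794° = (-0.325227,0.945636)
center distance |VC| = r/sin(θ/2) = 14.788414/sin(56.3233°) = 17.770708
C = V + |VC|·bis = (0.7239,-4.2813)
T_A = V + ((C−V)·d_A)·d_A = V + 9.8540·d_A = (12.4808,-13.2519)
T_B = V + ((C−V)·d_B)·d_B = V + 9.8540·d_B = (-3.0281,-18.5858)
sweep = 180° − θ = 67.3535°

center=(0.7239,-4.2813) T_A=(12.4808,-13.2519) T_B=(-3.0281,-18.5858) sweep=67.3535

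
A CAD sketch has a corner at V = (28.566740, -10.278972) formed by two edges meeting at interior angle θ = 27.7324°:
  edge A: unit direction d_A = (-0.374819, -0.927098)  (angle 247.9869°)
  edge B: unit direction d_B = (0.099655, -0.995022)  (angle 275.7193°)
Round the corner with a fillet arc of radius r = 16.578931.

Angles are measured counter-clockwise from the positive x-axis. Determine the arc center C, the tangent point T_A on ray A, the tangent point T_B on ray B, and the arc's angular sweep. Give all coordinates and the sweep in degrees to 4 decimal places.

center=(18.7634,-78.7590) T_A=(3.3931,-72.5450) T_B=(35.2598,-77.1069) sweep=152.2676

bisector direction at 261.8531° = (-0.141712,-0.989908)
center distance |VC| = r/sin(θ/2) = 16.578931/sin(13.8662°) = 69.178221
C = V + |VC|·bis = (18.7634,-78.7590)
T_A = V + ((C−V)·d_A)·d_A = V + 67.1622·d_A = (3.3931,-72.5450)
T_B = V + ((C−V)·d_B)·d_B = V + 67.1622·d_B = (35.2598,-77.1069)
sweep = 180° − θ = 152.2676°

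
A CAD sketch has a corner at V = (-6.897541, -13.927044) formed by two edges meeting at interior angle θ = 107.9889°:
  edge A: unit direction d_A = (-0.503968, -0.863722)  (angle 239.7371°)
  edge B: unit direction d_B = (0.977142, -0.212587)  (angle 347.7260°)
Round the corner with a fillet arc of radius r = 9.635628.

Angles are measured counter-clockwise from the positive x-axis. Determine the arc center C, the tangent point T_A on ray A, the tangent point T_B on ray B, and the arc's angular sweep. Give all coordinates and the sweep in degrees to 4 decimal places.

center=(-2.1039,-24.8310) T_A=(-10.4264,-19.9749) T_B=(-0.0555,-15.4156) sweep=72.0111

bisector direction at 293.7315° = (0.402452,-0.915441)
center distance |VC| = r/sin(θ/2) = 9.635628/sin(53.9945°) = 11.911130
C = V + |VC|·bis = (-2.1039,-24.8310)
T_A = V + ((C−V)·d_A)·d_A = V + 7.0021·d_A = (-10.4264,-19.9749)
T_B = V + ((C−V)·d_B)·d_B = V + 7.0021·d_B = (-0.0555,-15.4156)
sweep = 180° − θ = 72.0111°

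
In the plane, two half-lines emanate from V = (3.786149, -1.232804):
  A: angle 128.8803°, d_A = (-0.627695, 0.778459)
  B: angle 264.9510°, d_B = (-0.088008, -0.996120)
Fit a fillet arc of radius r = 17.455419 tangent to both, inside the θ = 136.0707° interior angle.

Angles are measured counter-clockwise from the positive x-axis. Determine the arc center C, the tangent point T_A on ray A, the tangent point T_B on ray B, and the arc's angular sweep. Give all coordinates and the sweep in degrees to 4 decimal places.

center=(-14.2211,-6.7092) T_A=(-0.6328,4.2475) T_B=(3.1666,-8.2454) sweep=43.9293

bisector direction at 196.9157° = (-0.956734,-0.290964)
center distance |VC| = r/sin(θ/2) = 17.455419/sin(68.0353°) = 18.821588
C = V + |VC|·bis = (-14.2211,-6.7092)
T_A = V + ((C−V)·d_A)·d_A = V + 7.0399·d_A = (-0.6328,4.2475)
T_B = V + ((C−V)·d_B)·d_B = V + 7.0399·d_B = (3.1666,-8.2454)
sweep = 180° − θ = 43.9293°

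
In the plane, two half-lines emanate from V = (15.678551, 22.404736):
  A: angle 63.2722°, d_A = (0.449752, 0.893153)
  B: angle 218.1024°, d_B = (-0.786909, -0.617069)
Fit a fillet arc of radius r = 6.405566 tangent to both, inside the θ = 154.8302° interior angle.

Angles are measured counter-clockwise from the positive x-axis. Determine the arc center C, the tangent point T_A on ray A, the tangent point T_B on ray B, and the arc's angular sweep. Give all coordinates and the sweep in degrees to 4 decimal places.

bisector direction at 140.6873° = (-0.773700,0.633552)
center distance |VC| = r/sin(θ/2) = 6.405566/sin(77.4151°) = 6.563253
C = V + |VC|·bis = (10.6006,26.5629)
T_A = V + ((C−V)·d_A)·d_A = V + 1.4300·d_A = (16.3217,23.6820)
T_B = V + ((C−V)·d_B)·d_B = V + 1.4300·d_B = (14.5532,21.5223)
sweep = 180° − θ = 25.1698°

center=(10.6006,26.5629) T_A=(16.3217,23.6820) T_B=(14.5532,21.5223) sweep=25.1698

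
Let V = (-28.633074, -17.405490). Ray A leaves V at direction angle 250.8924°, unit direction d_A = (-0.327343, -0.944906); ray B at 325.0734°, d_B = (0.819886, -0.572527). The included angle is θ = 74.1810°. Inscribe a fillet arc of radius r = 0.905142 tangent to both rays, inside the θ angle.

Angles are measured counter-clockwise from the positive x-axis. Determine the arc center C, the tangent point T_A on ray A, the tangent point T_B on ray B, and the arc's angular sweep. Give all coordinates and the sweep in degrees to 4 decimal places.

bisector direction at 287.9829° = (0.308733,-0.951149)
center distance |VC| = r/sin(θ/2) = 0.905142/sin(37.0905°) = 1.500876
C = V + |VC|·bis = (-28.1697,-18.8330)
T_A = V + ((C−V)·d_A)·d_A = V + 1.1972·d_A = (-29.0250,-18.5368)
T_B = V + ((C−V)·d_B)·d_B = V + 1.1972·d_B = (-27.6515,-18.0909)
sweep = 180° − θ = 105.8190°

center=(-28.1697,-18.8330) T_A=(-29.0250,-18.5368) T_B=(-27.6515,-18.0909) sweep=105.8190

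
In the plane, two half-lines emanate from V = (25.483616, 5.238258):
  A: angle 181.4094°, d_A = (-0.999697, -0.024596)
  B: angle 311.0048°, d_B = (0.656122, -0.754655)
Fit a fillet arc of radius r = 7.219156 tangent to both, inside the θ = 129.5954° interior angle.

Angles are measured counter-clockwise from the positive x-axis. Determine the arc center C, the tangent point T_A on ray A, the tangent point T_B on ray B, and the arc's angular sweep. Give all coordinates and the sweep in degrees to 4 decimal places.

bisector direction at 246.2071° = (-0.403432,-0.915010)
center distance |VC| = r/sin(θ/2) = 7.219156/sin(64.7977°) = 7.978643
C = V + |VC|·bis = (22.2648,-2.0623)
T_A = V + ((C−V)·d_A)·d_A = V + 3.3974·d_A = (22.0872,5.1547)
T_B = V + ((C−V)·d_B)·d_B = V + 3.3974·d_B = (27.7127,2.6744)
sweep = 180° − θ = 50.4046°

center=(22.2648,-2.0623) T_A=(22.0872,5.1547) T_B=(27.7127,2.6744) sweep=50.4046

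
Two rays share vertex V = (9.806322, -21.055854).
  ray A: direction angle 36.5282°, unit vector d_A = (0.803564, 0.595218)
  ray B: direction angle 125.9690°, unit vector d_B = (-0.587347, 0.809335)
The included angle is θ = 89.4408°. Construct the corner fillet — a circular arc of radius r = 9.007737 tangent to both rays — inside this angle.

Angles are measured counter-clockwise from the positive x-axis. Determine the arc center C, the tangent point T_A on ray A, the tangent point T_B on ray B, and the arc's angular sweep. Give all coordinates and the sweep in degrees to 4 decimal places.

bisector direction at 81.2486° = (0.152148,0.988358)
center distance |VC| = r/sin(θ/2) = 9.007737/sin(44.7204°) = 12.801487
C = V + |VC|·bis = (11.7540,-8.4034)
T_A = V + ((C−V)·d_A)·d_A = V + 9.0961·d_A = (17.1156,-15.6417)
T_B = V + ((C−V)·d_B)·d_B = V + 9.0961·d_B = (4.4638,-13.6941)
sweep = 180° − θ = 90.5592°

center=(11.7540,-8.4034) T_A=(17.1156,-15.6417) T_B=(4.4638,-13.6941) sweep=90.5592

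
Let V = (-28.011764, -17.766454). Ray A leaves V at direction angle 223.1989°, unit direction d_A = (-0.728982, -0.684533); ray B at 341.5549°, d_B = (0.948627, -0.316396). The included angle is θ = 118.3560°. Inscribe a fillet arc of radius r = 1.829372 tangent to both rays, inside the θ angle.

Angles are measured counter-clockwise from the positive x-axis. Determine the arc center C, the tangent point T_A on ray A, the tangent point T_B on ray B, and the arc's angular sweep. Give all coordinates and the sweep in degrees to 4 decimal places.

bisector direction at 282.3769° = (0.214342,-0.976759)
center distance |VC| = r/sin(θ/2) = 1.829372/sin(59.1780°) = 2.130240
C = V + |VC|·bis = (-27.5552,-19.8472)
T_A = V + ((C−V)·d_A)·d_A = V + 1.0915·d_A = (-28.8074,-18.5136)
T_B = V + ((C−V)·d_B)·d_B = V + 1.0915·d_B = (-26.9764,-18.1118)
sweep = 180° − θ = 61.6440°

center=(-27.5552,-19.8472) T_A=(-28.8074,-18.5136) T_B=(-26.9764,-18.1118) sweep=61.6440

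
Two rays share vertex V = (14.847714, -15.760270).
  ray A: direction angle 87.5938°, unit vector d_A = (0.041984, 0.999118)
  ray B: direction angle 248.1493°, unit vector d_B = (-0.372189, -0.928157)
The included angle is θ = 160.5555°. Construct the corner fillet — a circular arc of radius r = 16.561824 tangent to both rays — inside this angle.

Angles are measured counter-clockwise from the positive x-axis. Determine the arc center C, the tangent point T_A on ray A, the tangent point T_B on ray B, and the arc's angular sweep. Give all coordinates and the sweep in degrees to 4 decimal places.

bisector direction at 167.8716° = (-0.977679,0.210104)
center distance |VC| = r/sin(θ/2) = 16.561824/sin(80.2777°) = 16.803151
C = V + |VC|·bis = (-1.5804,-12.2299)
T_A = V + ((C−V)·d_A)·d_A = V + 2.8376·d_A = (14.9668,-12.9252)
T_B = V + ((C−V)·d_B)·d_B = V + 2.8376·d_B = (13.7916,-18.3940)
sweep = 180° − θ = 19.4445°

center=(-1.5804,-12.2299) T_A=(14.9668,-12.9252) T_B=(13.7916,-18.3940) sweep=19.4445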